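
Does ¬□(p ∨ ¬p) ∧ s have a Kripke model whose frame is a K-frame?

1. ¬□(p ∨ ¬p) ∧ s, w0
2. ¬□(p ∨ ¬p), w0   [∧-rule on 1]
3. s, w0   [∧-rule on 1]
4. ¬(p ∨ ¬p), w1   [¬□-rule on 2: fresh world w1, w0Rw1]
5. ¬p, w1   [¬∨-rule on 4]
6. p, w1   [¬∨-rule on 4]
Accessibility: w0Rw1
Branch closes: p and ¬p both at w1.
Every branch closes; the branch above is one of them.

Unsatisfiable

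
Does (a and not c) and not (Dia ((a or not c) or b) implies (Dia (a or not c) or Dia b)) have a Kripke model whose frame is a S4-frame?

Unsatisfiable (every branch closes)

1. (a and not c) and not (Dia ((a or not c) or b) implies (Dia (a or not c) or Dia b)), 0
2. a and not c, 0   [and-rule on 1]
3. not (Dia ((a or not c) or b) implies (Dia (a or not c) or Dia b)), 0   [and-rule on 1]
4. a, 0   [and-rule on 2]
5. not c, 0   [and-rule on 2]
6. Dia ((a or not c) or b), 0   [neg-implies-rule on 3]
7. not (Dia (a or not c) or Dia b), 0   [neg-implies-rule on 3]
8. not Dia (a or not c), 0   [neg-or-rule on 7]
9. not Dia b, 0   [neg-or-rule on 7]
10. not (a or not c), 0   [neg-Dia-rule on 8 via 0R0]
11. not a, 0   [neg-or-rule on 10]
12. c, 0   [neg-or-rule on 10]
Accessibility: 0R0
Branch closes: a and not a both at 0.
All branches of the tableau close; one closing branch shown above.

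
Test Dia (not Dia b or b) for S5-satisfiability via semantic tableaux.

1. Dia (not Dia b or b), u
2. not Dia b or b, v   [Dia-rule on 1: fresh world v, uRv]
3. b, v   [or-rule on 2 (branches; this branch)]
Accessibility: uRu, uRv, vRu, vRv

Satisfiable (open branch found)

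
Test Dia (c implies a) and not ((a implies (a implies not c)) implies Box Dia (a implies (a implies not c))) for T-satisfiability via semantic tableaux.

Yes, satisfiable

1. Dia (c implies a) and not ((a implies (a implies not c)) implies Box Dia (a implies (a implies not c))), 0
2. Dia (c implies a), 0
3. not ((a implies (a implies not c)) implies Box Dia (a implies (a implies not c))), 0
4. a implies (a implies not c), 0
5. not Box Dia (a implies (a implies not c)), 0
6. a implies not c, 0
7. not c, 0
8. c implies a, 1
9. a, 1
10. not Dia (a implies (a implies not c)), 2
11. not (a implies (a implies not c)), 2
12. a, 2
13. not (a implies not c), 2
14. c, 2
Accessibility: 0R0, 0R1, 0R2, 1R1, 2R2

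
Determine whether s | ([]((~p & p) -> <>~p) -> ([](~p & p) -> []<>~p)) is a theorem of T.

Valid

Tableau for the negation ~(s | ([]((~p & p) -> <>~p) -> ([](~p & p) -> []<>~p))):
1. ~(s | ([]((~p & p) -> <>~p) -> ([](~p & p) -> []<>~p))), 0
2. ~s, 0
3. ~([]((~p & p) -> <>~p) -> ([](~p & p) -> []<>~p)), 0
4. []((~p & p) -> <>~p), 0
5. ~([](~p & p) -> []<>~p), 0
6. [](~p & p), 0
7. ~[]<>~p, 0
8. (~p & p) -> <>~p, 0
9. ~p & p, 0
10. ~p, 0
11. p, 0
Accessibility: 0R0
Branch closes: p and ~p both at 0.
All branches of the negation close; one closing branch shown above.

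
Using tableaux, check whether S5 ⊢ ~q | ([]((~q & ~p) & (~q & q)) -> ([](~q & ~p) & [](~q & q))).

Valid in S5

Tableau for the negation ~(~q | ([]((~q & ~p) & (~q & q)) -> ([](~q & ~p) & [](~q & q)))):
1. ~(~q | ([]((~q & ~p) & (~q & q)) -> ([](~q & ~p) & [](~q & q)))), 0
2. q, 0
3. ~([]((~q & ~p) & (~q & q)) -> ([](~q & ~p) & [](~q & q))), 0
4. []((~q & ~p) & (~q & q)), 0
5. ~([](~q & ~p) & [](~q & q)), 0
6. (~q & ~p) & (~q & q), 0
7. ~q & ~p, 0
8. ~q & q, 0
9. ~q, 0
10. ~p, 0
Accessibility: 0R0
Branch closes: q and ~q both at 0.
Every branch of the negation's tableau closes; the branch above is one of them.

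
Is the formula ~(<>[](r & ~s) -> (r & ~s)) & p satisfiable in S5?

1. ~(<>[](r & ~s) -> (r & ~s)) & p, u
2. ~(<>[](r & ~s) -> (r & ~s)), u
3. p, u
4. <>[](r & ~s), u
5. ~(r & ~s), u
6. s, u
7. [](r & ~s), v
8. r & ~s, u
9. r, u
10. ~s, u
Accessibility: uRu, uRv, vRu, vRv
Branch closes: s and ~s both at u.
(One branch shown.) All branches close.

Unsatisfiable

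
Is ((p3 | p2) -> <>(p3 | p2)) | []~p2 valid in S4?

Tableau for the negation ~(((p3 | p2) -> <>(p3 | p2)) | []~p2):
1. ~(((p3 | p2) -> <>(p3 | p2)) | []~p2), 0
2. ~((p3 | p2) -> <>(p3 | p2)), 0   [~|-rule on 1]
3. ~[]~p2, 0   [~|-rule on 1]
4. p3 | p2, 0   [~->-rule on 2]
5. ~<>(p3 | p2), 0   [~->-rule on 2]
6. ~(p3 | p2), 0   [~<>-rule on 5 via 0R0]
7. ~p3, 0   [~|-rule on 6]
8. ~p2, 0   [~|-rule on 6]
9. p2, 0   [|-rule on 4 (branches; this branch)]
Accessibility: 0R0
Branch closes: p2 and ~p2 both at 0.
Every branch of the negation's tableau closes; the branch above is one of them.

Yes, valid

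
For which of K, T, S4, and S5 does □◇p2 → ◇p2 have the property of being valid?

T-tableau for the negation ¬(□◇p2 → ◇p2):
1. ¬(□◇p2 → ◇p2), 0
2. □◇p2, 0
3. ¬◇p2, 0
4. ◇p2, 0
5. ¬p2, 0
6. p2, 1
7. ◇p2, 1
8. ¬p2, 1
Accessibility: 0R0, 0R1, 1R1
Branch closes: p2 and ¬p2 both at 1.
Every branch closes (one shown): valid in T, hence also in S4, S5 (every theorem of T is a theorem of S4 and S5).
K-tableau for the negation ¬(□◇p2 → ◇p2):
1. ¬(□◇p2 → ◇p2), 0
2. □◇p2, 0
3. ¬◇p2, 0
Complete open branch: countermodel on a K-frame, so not valid in K.

T, S4, S5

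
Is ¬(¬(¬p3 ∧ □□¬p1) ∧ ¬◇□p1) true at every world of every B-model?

Invalid (countermodel exists)

Tableau for the negation ¬(¬p3 ∧ □□¬p1) ∧ ¬◇□p1:
1. ¬(¬p3 ∧ □□¬p1) ∧ ¬◇□p1, 0
2. ¬(¬p3 ∧ □□¬p1), 0   [∧-rule on 1]
3. ¬◇□p1, 0   [∧-rule on 1]
4. ¬□p1, 0   [¬◇-rule on 3 via 0R0]
5. ¬□□¬p1, 0   [¬∧-rule on 2 (branches; this branch)]
6. ¬p1, 1   [¬□-rule on 4: fresh world 1, 0R1]
7. ¬□p1, 1   [¬◇-rule on 3 via 0R1]
8. ¬□¬p1, 2   [¬□-rule on 5: fresh world 2, 0R2]
9. ¬□p1, 2   [¬◇-rule on 3 via 0R2]
10. ¬p1, 3   [¬□-rule on 7: fresh world 3, 1R3]
11. p1, 4   [¬□-rule on 8: fresh world 4, 2R4]
12. ¬p1, 5   [¬□-rule on 9: fresh world 5, 2R5]
Accessibility: 0R0, 0R1, 0R2, 1R0, 1R1, 1R3, 2R0, 2R2, 2R4, 2R5, 3R1, 3R3, 4R2, 4R4, 5R2, 5R5
The negation has an open branch (countermodel exists).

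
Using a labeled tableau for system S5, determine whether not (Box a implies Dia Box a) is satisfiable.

Unsatisfiable

1. not (Box a implies Dia Box a), w0
2. Box a, w0   [neg-implies-rule on 1]
3. not Dia Box a, w0   [neg-implies-rule on 1]
4. a, w0   [Box-rule on 2 via w0Rw0]
5. not Box a, w0   [neg-Dia-rule on 3 via w0Rw0]
6. not a, w1   [neg-Box-rule on 5: fresh world w1, w0Rw1]
7. a, w1   [Box-rule on 2 via w0Rw1]
Accessibility: w0Rw0, w0Rw1, w1Rw0, w1Rw1
Branch closes: a and not a both at w1.
All branches of the tableau close; one closing branch shown above.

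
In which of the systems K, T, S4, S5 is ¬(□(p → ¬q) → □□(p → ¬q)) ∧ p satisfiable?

S4-tableau for the formula:
1. ¬(□(p → ¬q) → □□(p → ¬q)) ∧ p, u
2. ¬(□(p → ¬q) → □□(p → ¬q)), u
3. p, u
4. □(p → ¬q), u
5. ¬□□(p → ¬q), u
6. p → ¬q, u
7. ¬q, u
8. ¬□(p → ¬q), v
9. p → ¬q, v
10. ¬q, v
11. ¬(p → ¬q), w
12. p, w
13. q, w
14. p → ¬q, w
15. ¬q, w
Accessibility: uRu, uRv, uRw, vRv, vRw, wRw
Branch closes: q and ¬q both at w.
Every branch closes (one shown): unsatisfiable in S4, hence also in S5 (every S5-frame is an S4-frame).
T-tableau for the formula:
1. ¬(□(p → ¬q) → □□(p → ¬q)) ∧ p, u
2. ¬(□(p → ¬q) → □□(p → ¬q)), u
3. p, u
4. □(p → ¬q), u
5. ¬□□(p → ¬q), u
6. p → ¬q, u
7. ¬q, u
8. ¬□(p → ¬q), v
9. p → ¬q, v
10. ¬q, v
11. ¬(p → ¬q), w
12. p, w
13. q, w
Accessibility: uRu, uRv, vRv, vRw, wRw
Complete open branch: satisfiable in T, hence also in K (this T-model is also a K-model).

K, T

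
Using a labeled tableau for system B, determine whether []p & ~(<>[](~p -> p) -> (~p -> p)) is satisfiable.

No, unsatisfiable

1. []p & ~(<>[](~p -> p) -> (~p -> p)), 0
2. []p, 0   [&-rule on 1]
3. ~(<>[](~p -> p) -> (~p -> p)), 0   [&-rule on 1]
4. <>[](~p -> p), 0   [~->-rule on 3]
5. ~(~p -> p), 0   [~->-rule on 3]
6. ~p, 0   [~->-rule on 5]
7. p, 0   [[]-rule on 2 via 0R0]
Accessibility: 0R0
Branch closes: p and ~p both at 0.
All branches of the tableau close; one closing branch shown above.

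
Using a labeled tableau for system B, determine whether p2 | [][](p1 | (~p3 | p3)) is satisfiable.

1. p2 | [][](p1 | (~p3 | p3)), 0
2. [][](p1 | (~p3 | p3)), 0
3. [](p1 | (~p3 | p3)), 0
4. p1 | (~p3 | p3), 0
5. ~p3 | p3, 0
6. p3, 0
Accessibility: 0R0

Satisfiable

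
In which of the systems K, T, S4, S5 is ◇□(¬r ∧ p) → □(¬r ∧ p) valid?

S4-tableau for the negation ¬(◇□(¬r ∧ p) → □(¬r ∧ p)):
1. ¬(◇□(¬r ∧ p) → □(¬r ∧ p)), u
2. ◇□(¬r ∧ p), u
3. ¬□(¬r ∧ p), u
4. □(¬r ∧ p), v
5. ¬r ∧ p, v
6. ¬r, v
7. p, v
8. ¬(¬r ∧ p), w
9. ¬p, w
Accessibility: uRu, uRv, uRw, vRv, wRw
Complete open branch: countermodel on an S4-frame, so not valid in S4, nor in K, T (the same frame is also a K-frame and a T-frame).
S5-tableau for the negation ¬(◇□(¬r ∧ p) → □(¬r ∧ p)):
1. ¬(◇□(¬r ∧ p) → □(¬r ∧ p)), u
2. ◇□(¬r ∧ p), u
3. ¬□(¬r ∧ p), u
4. □(¬r ∧ p), v
5. ¬r ∧ p, u
6. ¬r, u
7. p, u
8. ¬r ∧ p, v
9. ¬r, v
10. p, v
11. ¬(¬r ∧ p), w
12. ¬r ∧ p, w
13. ¬r, w
14. p, w
15. ¬p, w
Accessibility: uRu, uRv, uRw, vRu, vRv, vRw, wRu, wRv, wRw
Branch closes: p and ¬p both at w.
Every branch closes (one shown): valid in S5.

S5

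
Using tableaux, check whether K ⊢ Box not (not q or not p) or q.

No, not valid

Tableau for the negation not (Box not (not q or not p) or q):
1. not (Box not (not q or not p) or q), w0
2. not Box not (not q or not p), w0
3. not q, w0
4. not q or not p, w1
5. not p, w1
Accessibility: w0Rw1
The negation has an open branch (countermodel exists).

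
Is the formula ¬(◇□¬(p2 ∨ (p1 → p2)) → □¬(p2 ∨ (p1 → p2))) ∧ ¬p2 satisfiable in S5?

1. ¬(◇□¬(p2 ∨ (p1 → p2)) → □¬(p2 ∨ (p1 → p2))) ∧ ¬p2, u
2. ¬(◇□¬(p2 ∨ (p1 → p2)) → □¬(p2 ∨ (p1 → p2))), u   [∧-rule on 1]
3. ¬p2, u   [∧-rule on 1]
4. ◇□¬(p2 ∨ (p1 → p2)), u   [¬→-rule on 2]
5. ¬□¬(p2 ∨ (p1 → p2)), u   [¬→-rule on 2]
6. □¬(p2 ∨ (p1 → p2)), v   [◇-rule on 4: fresh world v, uRv]
7. ¬(p2 ∨ (p1 → p2)), u   [□-rule on 6 via vRu]
8. ¬(p1 → p2), u   [¬∨-rule on 7]
9. p1, u   [¬→-rule on 8]
10. ¬(p2 ∨ (p1 → p2)), v   [□-rule on 6 via vRv]
11. ¬p2, v   [¬∨-rule on 10]
12. ¬(p1 → p2), v   [¬∨-rule on 10]
13. p1, v   [¬→-rule on 12]
14. p2 ∨ (p1 → p2), w   [¬□-rule on 5: fresh world w, uRw]
15. ¬(p2 ∨ (p1 → p2)), w   [□-rule on 6 via vRw]
16. ¬p2, w   [¬∨-rule on 15]
17. ¬(p1 → p2), w   [¬∨-rule on 15]
18. p1, w   [¬→-rule on 17]
19. p1 → p2, w   [∨-rule on 14 (branches; this branch)]
20. p2, w   [→-rule on 19 (branches; this branch)]
Accessibility: uRu, uRv, uRw, vRu, vRv, vRw, wRu, wRv, wRw
Branch closes: p2 and ¬p2 both at w.
Every branch closes; the branch above is one of them.

Unsatisfiable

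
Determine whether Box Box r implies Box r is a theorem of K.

Tableau for the negation not (Box Box r implies Box r):
1. not (Box Box r implies Box r), 0
2. Box Box r, 0
3. not Box r, 0
4. not r, 1
5. Box r, 1
Accessibility: 0R1
The negation has an open branch (countermodel exists).

Not valid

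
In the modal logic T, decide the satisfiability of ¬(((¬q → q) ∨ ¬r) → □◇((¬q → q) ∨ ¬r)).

Yes, satisfiable

1. ¬(((¬q → q) ∨ ¬r) → □◇((¬q → q) ∨ ¬r)), u
2. (¬q → q) ∨ ¬r, u   [¬→-rule on 1]
3. ¬□◇((¬q → q) ∨ ¬r), u   [¬→-rule on 1]
4. ¬r, u   [∨-rule on 2 (branches; this branch)]
5. ¬◇((¬q → q) ∨ ¬r), v   [¬□-rule on 3: fresh world v, uRv]
6. ¬((¬q → q) ∨ ¬r), v   [¬◇-rule on 5 via vRv]
7. ¬(¬q → q), v   [¬∨-rule on 6]
8. r, v   [¬∨-rule on 6]
9. ¬q, v   [¬→-rule on 7]
Accessibility: uRu, uRv, vRv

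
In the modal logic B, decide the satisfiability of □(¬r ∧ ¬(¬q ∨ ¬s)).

Satisfiable (open branch found)

1. □(¬r ∧ ¬(¬q ∨ ¬s)), u
2. ¬r ∧ ¬(¬q ∨ ¬s), u
3. ¬r, u
4. ¬(¬q ∨ ¬s), u
5. q, u
6. s, u
Accessibility: uRu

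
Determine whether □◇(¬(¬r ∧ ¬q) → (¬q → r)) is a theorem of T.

Tableau for the negation ¬□◇(¬(¬r ∧ ¬q) → (¬q → r)):
1. ¬□◇(¬(¬r ∧ ¬q) → (¬q → r)), 0
2. ¬◇(¬(¬r ∧ ¬q) → (¬q → r)), 1
3. ¬(¬(¬r ∧ ¬q) → (¬q → r)), 1
4. ¬(¬r ∧ ¬q), 1
5. ¬(¬q → r), 1
6. ¬q, 1
7. ¬r, 1
8. q, 1
Accessibility: 0R0, 0R1, 1R1
Branch closes: q and ¬q both at 1.
Every branch of the negation's tableau closes; the branch above is one of them.

Yes, valid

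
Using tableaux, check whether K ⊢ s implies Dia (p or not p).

Tableau for the negation not (s implies Dia (p or not p)):
1. not (s implies Dia (p or not p)), 0
2. s, 0
3. not Dia (p or not p), 0
The negation has an open branch (countermodel exists).

Invalid (countermodel exists)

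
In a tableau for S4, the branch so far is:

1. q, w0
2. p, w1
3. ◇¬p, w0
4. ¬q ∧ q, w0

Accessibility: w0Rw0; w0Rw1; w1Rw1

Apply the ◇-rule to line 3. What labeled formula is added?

a fresh world w2 with w0Rw2, and ¬p at w2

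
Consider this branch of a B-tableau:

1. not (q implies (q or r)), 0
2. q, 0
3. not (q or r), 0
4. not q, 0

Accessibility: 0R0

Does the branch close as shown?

Closed

Both q and not q appear at 0.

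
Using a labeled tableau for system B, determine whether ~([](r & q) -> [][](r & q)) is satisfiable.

Satisfiable

1. ~([](r & q) -> [][](r & q)), w0
2. [](r & q), w0
3. ~[][](r & q), w0
4. r & q, w0
5. r, w0
6. q, w0
7. ~[](r & q), w1
8. r & q, w1
9. r, w1
10. q, w1
11. ~(r & q), w2
12. ~q, w2
Accessibility: w0Rw0, w0Rw1, w1Rw0, w1Rw1, w1Rw2, w2Rw1, w2Rw2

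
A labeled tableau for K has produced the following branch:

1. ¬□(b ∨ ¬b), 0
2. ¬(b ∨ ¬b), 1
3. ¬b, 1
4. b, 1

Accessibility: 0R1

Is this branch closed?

Both b and ¬b appear at 1.

Yes, closed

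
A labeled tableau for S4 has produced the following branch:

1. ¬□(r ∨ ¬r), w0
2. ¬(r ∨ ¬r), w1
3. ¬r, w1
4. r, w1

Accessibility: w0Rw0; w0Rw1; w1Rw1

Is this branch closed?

Closed

Both r and ¬r appear at w1.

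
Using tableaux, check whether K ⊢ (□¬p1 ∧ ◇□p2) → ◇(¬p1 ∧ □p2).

Valid in K

Tableau for the negation ¬((□¬p1 ∧ ◇□p2) → ◇(¬p1 ∧ □p2)):
1. ¬((□¬p1 ∧ ◇□p2) → ◇(¬p1 ∧ □p2)), u
2. □¬p1 ∧ ◇□p2, u   [¬→-rule on 1]
3. ¬◇(¬p1 ∧ □p2), u   [¬→-rule on 1]
4. □¬p1, u   [∧-rule on 2]
5. ◇□p2, u   [∧-rule on 2]
6. □p2, v   [◇-rule on 5: fresh world v, uRv]
7. ¬(¬p1 ∧ □p2), v   [¬◇-rule on 3 via uRv]
8. ¬p1, v   [□-rule on 4 via uRv]
9. ¬□p2, v   [¬∧-rule on 7 (branches; this branch)]
10. ¬p2, w   [¬□-rule on 9: fresh world w, vRw]
11. p2, w   [□-rule on 6 via vRw]
Accessibility: uRv, vRw
Branch closes: p2 and ¬p2 both at w.
All branches of the negation close; one closing branch shown above.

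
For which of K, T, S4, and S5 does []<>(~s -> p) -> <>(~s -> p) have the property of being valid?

T-tableau for the negation ~([]<>(~s -> p) -> <>(~s -> p)):
1. ~([]<>(~s -> p) -> <>(~s -> p)), 0
2. []<>(~s -> p), 0
3. ~<>(~s -> p), 0
4. <>(~s -> p), 0
5. ~(~s -> p), 0
6. ~s, 0
7. ~p, 0
8. ~s -> p, 1
9. <>(~s -> p), 1
10. ~(~s -> p), 1
11. ~s, 1
12. ~p, 1
13. p, 1
Accessibility: 0R0, 0R1, 1R1
Branch closes: p and ~p both at 1.
Every branch closes (one shown): valid in T, hence also in S4, S5 (every theorem of T is a theorem of S4 and S5).
K-tableau for the negation ~([]<>(~s -> p) -> <>(~s -> p)):
1. ~([]<>(~s -> p) -> <>(~s -> p)), 0
2. []<>(~s -> p), 0
3. ~<>(~s -> p), 0
Complete open branch: countermodel on a K-frame, so not valid in K.

T, S4, S5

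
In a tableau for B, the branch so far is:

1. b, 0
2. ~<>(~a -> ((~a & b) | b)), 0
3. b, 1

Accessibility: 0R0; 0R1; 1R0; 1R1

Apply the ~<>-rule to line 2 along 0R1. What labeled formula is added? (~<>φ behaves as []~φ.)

~<>φ behaves as []~φ: propagate the negated body to each accessible world.

~(~a -> ((~a & b) | b)), 1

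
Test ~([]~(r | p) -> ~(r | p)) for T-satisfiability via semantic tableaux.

No, unsatisfiable

1. ~([]~(r | p) -> ~(r | p)), u
2. []~(r | p), u
3. r | p, u
4. ~(r | p), u
5. ~r, u
6. ~p, u
7. p, u
Accessibility: uRu
Branch closes: p and ~p both at u.
All branches of the tableau close; one closing branch shown above.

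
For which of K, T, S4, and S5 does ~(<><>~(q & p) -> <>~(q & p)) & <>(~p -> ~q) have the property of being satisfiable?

S4-tableau for the formula:
1. ~(<><>~(q & p) -> <>~(q & p)) & <>(~p -> ~q), u
2. ~(<><>~(q & p) -> <>~(q & p)), u
3. <>(~p -> ~q), u
4. <><>~(q & p), u
5. ~<>~(q & p), u
6. q & p, u
7. q, u
8. p, u
9. ~p -> ~q, v
10. q & p, v
11. q, v
12. p, v
13. <>~(q & p), w
14. q & p, w
15. q, w
16. p, w
17. ~(q & p), x
18. q & p, x
19. q, x
20. p, x
21. ~p, x
Accessibility: uRu, uRv, uRw, uRx, vRv, wRw, wRx, xRx
Branch closes: p and ~p both at x.
Every branch closes (one shown): unsatisfiable in S4, hence also in S5 (every S5-frame is an S4-frame).
T-tableau for the formula:
1. ~(<><>~(q & p) -> <>~(q & p)) & <>(~p -> ~q), u
2. ~(<><>~(q & p) -> <>~(q & p)), u
3. <>(~p -> ~q), u
4. <><>~(q & p), u
5. ~<>~(q & p), u
6. q & p, u
7. q, u
8. p, u
9. ~p -> ~q, v
10. q & p, v
11. q, v
12. p, v
13. <>~(q & p), w
14. q & p, w
15. q, w
16. p, w
17. ~(q & p), x
18. ~p, x
Accessibility: uRu, uRv, uRw, vRv, wRw, wRx, xRx
Complete open branch: satisfiable in T, hence also in K (this T-model is also a K-model).

K, T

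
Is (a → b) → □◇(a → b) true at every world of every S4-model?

Tableau for the negation ¬((a → b) → □◇(a → b)):
1. ¬((a → b) → □◇(a → b)), 0
2. a → b, 0   [¬→-rule on 1]
3. ¬□◇(a → b), 0   [¬→-rule on 1]
4. b, 0   [→-rule on 2 (branches; this branch)]
5. ¬◇(a → b), 1   [¬□-rule on 3: fresh world 1, 0R1]
6. ¬(a → b), 1   [¬◇-rule on 5 via 1R1]
7. a, 1   [¬→-rule on 6]
8. ¬b, 1   [¬→-rule on 6]
Accessibility: 0R0, 0R1, 1R1
The negation has an open branch (countermodel exists).

No, not valid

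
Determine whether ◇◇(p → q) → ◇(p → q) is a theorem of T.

Tableau for the negation ¬(◇◇(p → q) → ◇(p → q)):
1. ¬(◇◇(p → q) → ◇(p → q)), u
2. ◇◇(p → q), u   [¬→-rule on 1]
3. ¬◇(p → q), u   [¬→-rule on 1]
4. ¬(p → q), u   [¬◇-rule on 3 via uRu]
5. p, u   [¬→-rule on 4]
6. ¬q, u   [¬→-rule on 4]
7. ◇(p → q), v   [◇-rule on 2: fresh world v, uRv]
8. ¬(p → q), v   [¬◇-rule on 3 via uRv]
9. p, v   [¬→-rule on 8]
10. ¬q, v   [¬→-rule on 8]
11. p → q, w   [◇-rule on 7: fresh world w, vRw]
12. q, w   [→-rule on 11 (branches; this branch)]
Accessibility: uRu, uRv, vRv, vRw, wRw
The negation has an open branch (countermodel exists).

Invalid (countermodel exists)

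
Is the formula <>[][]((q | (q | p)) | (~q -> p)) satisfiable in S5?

Yes, satisfiable

1. <>[][]((q | (q | p)) | (~q -> p)), w0
2. [][]((q | (q | p)) | (~q -> p)), w1   [<>-rule on 1: fresh world w1, w0Rw1]
3. []((q | (q | p)) | (~q -> p)), w0   [[]-rule on 2 via w1Rw0]
4. []((q | (q | p)) | (~q -> p)), w1   [[]-rule on 2 via w1Rw1]
5. (q | (q | p)) | (~q -> p), w0   [[]-rule on 3 via w0Rw0]
6. (q | (q | p)) | (~q -> p), w1   [[]-rule on 3 via w0Rw1]
7. ~q -> p, w0   [|-rule on 5 (branches; this branch)]
8. ~q -> p, w1   [|-rule on 6 (branches; this branch)]
9. p, w0   [->-rule on 7 (branches; this branch)]
10. p, w1   [->-rule on 8 (branches; this branch)]
Accessibility: w0Rw0, w0Rw1, w1Rw0, w1Rw1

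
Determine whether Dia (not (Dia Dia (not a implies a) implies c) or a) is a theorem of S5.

No, not valid

Tableau for the negation not Dia (not (Dia Dia (not a implies a) implies c) or a):
1. not Dia (not (Dia Dia (not a implies a) implies c) or a), 0
2. not (not (Dia Dia (not a implies a) implies c) or a), 0   [neg-Dia-rule on 1 via 0R0]
3. Dia Dia (not a implies a) implies c, 0   [neg-or-rule on 2]
4. not a, 0   [neg-or-rule on 2]
5. c, 0   [implies-rule on 3 (branches; this branch)]
Accessibility: 0R0
The negation has an open branch (countermodel exists).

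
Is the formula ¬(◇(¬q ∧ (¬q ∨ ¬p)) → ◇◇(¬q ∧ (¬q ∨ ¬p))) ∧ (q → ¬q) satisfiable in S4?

1. ¬(◇(¬q ∧ (¬q ∨ ¬p)) → ◇◇(¬q ∧ (¬q ∨ ¬p))) ∧ (q → ¬q), w0
2. ¬(◇(¬q ∧ (¬q ∨ ¬p)) → ◇◇(¬q ∧ (¬q ∨ ¬p))), w0
3. q → ¬q, w0
4. ◇(¬q ∧ (¬q ∨ ¬p)), w0
5. ¬◇◇(¬q ∧ (¬q ∨ ¬p)), w0
6. ¬◇(¬q ∧ (¬q ∨ ¬p)), w0
7. ¬(¬q ∧ (¬q ∨ ¬p)), w0
8. ¬q, w0
9. ¬(¬q ∨ ¬p), w0
10. q, w0
11. p, w0
Accessibility: w0Rw0
Branch closes: q and ¬q both at w0.
Every branch closes; the branch above is one of them.

No, unsatisfiable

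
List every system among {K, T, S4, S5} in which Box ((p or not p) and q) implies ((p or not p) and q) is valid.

K-tableau for the negation not (Box ((p or not p) and q) implies ((p or not p) and q)):
1. not (Box ((p or not p) and q) implies ((p or not p) and q)), w0
2. Box ((p or not p) and q), w0   [neg-implies-rule on 1]
3. not ((p or not p) and q), w0   [neg-implies-rule on 1]
4. not q, w0   [neg-and-rule on 3 (branches; this branch)]
Complete open branch: countermodel on a K-frame, so not valid in K.
T-tableau for the negation not (Box ((p or not p) and q) implies ((p or not p) and q)):
1. not (Box ((p or not p) and q) implies ((p or not p) and q)), w0
2. Box ((p or not p) and q), w0   [neg-implies-rule on 1]
3. not ((p or not p) and q), w0   [neg-implies-rule on 1]
4. (p or not p) and q, w0   [Box-rule on 2 via w0Rw0]
5. p or not p, w0   [and-rule on 4]
6. q, w0   [and-rule on 4]
7. not (p or not p), w0   [neg-and-rule on 3 (branches; this branch)]
8. not p, w0   [neg-or-rule on 7]
9. p, w0   [neg-or-rule on 7]
Accessibility: w0Rw0
Branch closes: p and not p both at w0.
Every branch closes (one shown): valid in T, hence also in S4, S5 (every theorem of T is a theorem of S4 and S5).

T, S4, S5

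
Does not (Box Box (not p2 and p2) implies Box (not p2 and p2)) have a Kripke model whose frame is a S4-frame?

Unsatisfiable

1. not (Box Box (not p2 and p2) implies Box (not p2 and p2)), w0
2. Box Box (not p2 and p2), w0
3. not Box (not p2 and p2), w0
4. Box (not p2 and p2), w0
5. not p2 and p2, w0
6. not p2, w0
7. p2, w0
Accessibility: w0Rw0
Branch closes: p2 and not p2 both at w0.
Every branch closes; the branch above is one of them.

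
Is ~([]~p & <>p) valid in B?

Valid in B

Tableau for the negation []~p & <>p:
1. []~p & <>p, w0
2. []~p, w0
3. <>p, w0
4. ~p, w0
5. p, w1
6. ~p, w1
Accessibility: w0Rw0, w0Rw1, w1Rw0, w1Rw1
Branch closes: p and ~p both at w1.
All branches of the negation close; one closing branch shown above.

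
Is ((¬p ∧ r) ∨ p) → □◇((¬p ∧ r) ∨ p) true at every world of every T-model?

Invalid (countermodel exists)

Tableau for the negation ¬(((¬p ∧ r) ∨ p) → □◇((¬p ∧ r) ∨ p)):
1. ¬(((¬p ∧ r) ∨ p) → □◇((¬p ∧ r) ∨ p)), u
2. (¬p ∧ r) ∨ p, u
3. ¬□◇((¬p ∧ r) ∨ p), u
4. p, u
5. ¬◇((¬p ∧ r) ∨ p), v
6. ¬((¬p ∧ r) ∨ p), v
7. ¬(¬p ∧ r), v
8. ¬p, v
9. ¬r, v
Accessibility: uRu, uRv, vRv
The negation has an open branch (countermodel exists).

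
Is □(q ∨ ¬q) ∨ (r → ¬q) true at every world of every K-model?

Valid

Tableau for the negation ¬(□(q ∨ ¬q) ∨ (r → ¬q)):
1. ¬(□(q ∨ ¬q) ∨ (r → ¬q)), 0
2. ¬□(q ∨ ¬q), 0
3. ¬(r → ¬q), 0
4. r, 0
5. q, 0
6. ¬(q ∨ ¬q), 1
7. ¬q, 1
8. q, 1
Accessibility: 0R1
Branch closes: q and ¬q both at 1.
All branches of the negation close; one closing branch shown above.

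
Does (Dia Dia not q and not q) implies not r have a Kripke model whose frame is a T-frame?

Satisfiable (open branch found)

1. (Dia Dia not q and not q) implies not r, u
2. not r, u
Accessibility: uRu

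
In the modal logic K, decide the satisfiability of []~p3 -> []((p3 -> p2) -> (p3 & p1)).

1. []~p3 -> []((p3 -> p2) -> (p3 & p1)), 0
2. []((p3 -> p2) -> (p3 & p1)), 0

Satisfiable (open branch found)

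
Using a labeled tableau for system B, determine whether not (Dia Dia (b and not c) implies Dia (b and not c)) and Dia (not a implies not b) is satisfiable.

Yes, satisfiable

1. not (Dia Dia (b and not c) implies Dia (b and not c)) and Dia (not a implies not b), 0
2. not (Dia Dia (b and not c) implies Dia (b and not c)), 0
3. Dia (not a implies not b), 0
4. Dia Dia (b and not c), 0
5. not Dia (b and not c), 0
6. not (b and not c), 0
7. c, 0
8. not a implies not b, 1
9. not (b and not c), 1
10. not b, 1
11. c, 1
12. Dia (b and not c), 2
13. not (b and not c), 2
14. c, 2
15. b and not c, 3
16. b, 3
17. not c, 3
Accessibility: 0R0, 0R1, 0R2, 1R0, 1R1, 2R0, 2R2, 2R3, 3R2, 3R3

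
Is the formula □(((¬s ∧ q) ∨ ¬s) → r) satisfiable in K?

1. □(((¬s ∧ q) ∨ ¬s) → r), 0

Yes, satisfiable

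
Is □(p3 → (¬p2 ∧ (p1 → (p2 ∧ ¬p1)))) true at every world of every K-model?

Tableau for the negation ¬□(p3 → (¬p2 ∧ (p1 → (p2 ∧ ¬p1)))):
1. ¬□(p3 → (¬p2 ∧ (p1 → (p2 ∧ ¬p1)))), w0
2. ¬(p3 → (¬p2 ∧ (p1 → (p2 ∧ ¬p1)))), w1
3. p3, w1
4. ¬(¬p2 ∧ (p1 → (p2 ∧ ¬p1))), w1
5. ¬(p1 → (p2 ∧ ¬p1)), w1
6. p1, w1
7. ¬(p2 ∧ ¬p1), w1
Accessibility: w0Rw1
The negation has an open branch (countermodel exists).

Invalid (countermodel exists)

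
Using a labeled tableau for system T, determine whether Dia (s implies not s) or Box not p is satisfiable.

1. Dia (s implies not s) or Box not p, w0
2. Box not p, w0
3. not p, w0
Accessibility: w0Rw0

Yes, satisfiable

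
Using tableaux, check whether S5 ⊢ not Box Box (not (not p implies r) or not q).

Tableau for the negation Box Box (not (not p implies r) or not q):
1. Box Box (not (not p implies r) or not q), w0
2. Box (not (not p implies r) or not q), w0
3. not (not p implies r) or not q, w0
4. not q, w0
Accessibility: w0Rw0
The negation has an open branch (countermodel exists).

Invalid (countermodel exists)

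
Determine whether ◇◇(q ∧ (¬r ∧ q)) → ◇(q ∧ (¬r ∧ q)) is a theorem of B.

Tableau for the negation ¬(◇◇(q ∧ (¬r ∧ q)) → ◇(q ∧ (¬r ∧ q))):
1. ¬(◇◇(q ∧ (¬r ∧ q)) → ◇(q ∧ (¬r ∧ q))), u
2. ◇◇(q ∧ (¬r ∧ q)), u   [¬→-rule on 1]
3. ¬◇(q ∧ (¬r ∧ q)), u   [¬→-rule on 1]
4. ¬(q ∧ (¬r ∧ q)), u   [¬◇-rule on 3 via uRu]
5. ¬(¬r ∧ q), u   [¬∧-rule on 4 (branches; this branch)]
6. ¬q, u   [¬∧-rule on 5 (branches; this branch)]
7. ◇(q ∧ (¬r ∧ q)), v   [◇-rule on 2: fresh world v, uRv]
8. ¬(q ∧ (¬r ∧ q)), v   [¬◇-rule on 3 via uRv]
9. ¬(¬r ∧ q), v   [¬∧-rule on 8 (branches; this branch)]
10. ¬q, v   [¬∧-rule on 9 (branches; this branch)]
11. q ∧ (¬r ∧ q), w   [◇-rule on 7: fresh world w, vRw]
12. q, w   [∧-rule on 11]
13. ¬r ∧ q, w   [∧-rule on 11]
14. ¬r, w   [∧-rule on 13]
Accessibility: uRu, uRv, vRu, vRv, vRw, wRv, wRw
The negation has an open branch (countermodel exists).

No, not valid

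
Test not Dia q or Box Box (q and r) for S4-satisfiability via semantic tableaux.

1. not Dia q or Box Box (q and r), w0
2. Box Box (q and r), w0   [or-rule on 1 (branches; this branch)]
3. Box (q and r), w0   [Box-rule on 2 via w0Rw0]
4. q and r, w0   [Box-rule on 3 via w0Rw0]
5. q, w0   [and-rule on 4]
6. r, w0   [and-rule on 4]
Accessibility: w0Rw0

Satisfiable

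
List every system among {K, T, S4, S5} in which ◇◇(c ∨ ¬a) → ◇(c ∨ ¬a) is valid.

T-tableau for the negation ¬(◇◇(c ∨ ¬a) → ◇(c ∨ ¬a)):
1. ¬(◇◇(c ∨ ¬a) → ◇(c ∨ ¬a)), u
2. ◇◇(c ∨ ¬a), u   [¬→-rule on 1]
3. ¬◇(c ∨ ¬a), u   [¬→-rule on 1]
4. ¬(c ∨ ¬a), u   [¬◇-rule on 3 via uRu]
5. ¬c, u   [¬∨-rule on 4]
6. a, u   [¬∨-rule on 4]
7. ◇(c ∨ ¬a), v   [◇-rule on 2: fresh world v, uRv]
8. ¬(c ∨ ¬a), v   [¬◇-rule on 3 via uRv]
9. ¬c, v   [¬∨-rule on 8]
10. a, v   [¬∨-rule on 8]
11. c ∨ ¬a, w   [◇-rule on 7: fresh world w, vRw]
12. ¬a, w   [∨-rule on 11 (branches; this branch)]
Accessibility: uRu, uRv, vRv, vRw, wRw
Complete open branch: countermodel on a T-frame, so not valid in T, nor in K (the same frame is also a K-frame).
S4-tableau for the negation ¬(◇◇(c ∨ ¬a) → ◇(c ∨ ¬a)):
1. ¬(◇◇(c ∨ ¬a) → ◇(c ∨ ¬a)), u
2. ◇◇(c ∨ ¬a), u   [¬→-rule on 1]
3. ¬◇(c ∨ ¬a), u   [¬→-rule on 1]
4. ¬(c ∨ ¬a), u   [¬◇-rule on 3 via uRu]
5. ¬c, u   [¬∨-rule on 4]
6. a, u   [¬∨-rule on 4]
7. ◇(c ∨ ¬a), v   [◇-rule on 2: fresh world v, uRv]
8. ¬(c ∨ ¬a), v   [¬◇-rule on 3 via uRv]
9. ¬c, v   [¬∨-rule on 8]
10. a, v   [¬∨-rule on 8]
11. c ∨ ¬a, w   [◇-rule on 7: fresh world w, vRw]
12. ¬(c ∨ ¬a), w   [¬◇-rule on 3 via uRw]
13. ¬c, w   [¬∨-rule on 12]
14. a, w   [¬∨-rule on 12]
15. ¬a, w   [∨-rule on 11 (branches; this branch)]
Accessibility: uRu, uRv, uRw, vRv, vRw, wRw
Branch closes: a and ¬a both at w.
Every branch closes (one shown): valid in S4, hence also in S5 (every theorem of S4 is a theorem of S5).

S4, S5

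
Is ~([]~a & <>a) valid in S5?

Valid in S5

Tableau for the negation []~a & <>a:
1. []~a & <>a, u
2. []~a, u
3. <>a, u
4. ~a, u
5. a, v
6. ~a, v
Accessibility: uRu, uRv, vRu, vRv
Branch closes: a and ~a both at v.
All branches of the negation close; one closing branch shown above.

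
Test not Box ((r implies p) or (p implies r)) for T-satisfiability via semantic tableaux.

1. not Box ((r implies p) or (p implies r)), u
2. not ((r implies p) or (p implies r)), v
3. not (r implies p), v
4. not (p implies r), v
5. r, v
6. not p, v
7. p, v
8. not r, v
Accessibility: uRu, uRv, vRv
Branch closes: p and not p both at v.
Every branch closes; the branch above is one of them.

No, unsatisfiable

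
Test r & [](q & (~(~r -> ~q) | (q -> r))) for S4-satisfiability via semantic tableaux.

Satisfiable (open branch found)

1. r & [](q & (~(~r -> ~q) | (q -> r))), w0
2. r, w0
3. [](q & (~(~r -> ~q) | (q -> r))), w0
4. q & (~(~r -> ~q) | (q -> r)), w0
5. q, w0
6. ~(~r -> ~q) | (q -> r), w0
7. q -> r, w0
Accessibility: w0Rw0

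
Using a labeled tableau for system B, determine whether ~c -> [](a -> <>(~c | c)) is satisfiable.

Satisfiable (open branch found)

1. ~c -> [](a -> <>(~c | c)), 0
2. [](a -> <>(~c | c)), 0
3. a -> <>(~c | c), 0
4. <>(~c | c), 0
5. ~c | c, 1
6. a -> <>(~c | c), 1
7. c, 1
8. <>(~c | c), 1
9. ~c | c, 2
10. c, 2
Accessibility: 0R0, 0R1, 1R0, 1R1, 1R2, 2R1, 2R2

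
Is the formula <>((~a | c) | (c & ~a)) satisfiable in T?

1. <>((~a | c) | (c & ~a)), 0
2. (~a | c) | (c & ~a), 1   [<>-rule on 1: fresh world 1, 0R1]
3. c & ~a, 1   [|-rule on 2 (branches; this branch)]
4. c, 1   [&-rule on 3]
5. ~a, 1   [&-rule on 3]
Accessibility: 0R0, 0R1, 1R1

Yes, satisfiable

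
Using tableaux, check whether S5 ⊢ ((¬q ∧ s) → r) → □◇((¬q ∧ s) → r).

Tableau for the negation ¬(((¬q ∧ s) → r) → □◇((¬q ∧ s) → r)):
1. ¬(((¬q ∧ s) → r) → □◇((¬q ∧ s) → r)), u
2. (¬q ∧ s) → r, u   [¬→-rule on 1]
3. ¬□◇((¬q ∧ s) → r), u   [¬→-rule on 1]
4. ¬(¬q ∧ s), u   [→-rule on 2 (branches; this branch)]
5. ¬s, u   [¬∧-rule on 4 (branches; this branch)]
6. ¬◇((¬q ∧ s) → r), v   [¬□-rule on 3: fresh world v, uRv]
7. ¬((¬q ∧ s) → r), u   [¬◇-rule on 6 via vRu]
8. ¬q ∧ s, u   [¬→-rule on 7]
9. ¬r, u   [¬→-rule on 7]
10. ¬q, u   [∧-rule on 8]
11. s, u   [∧-rule on 8]
Accessibility: uRu, uRv, vRu, vRv
Branch closes: s and ¬s both at u.
All branches of the negation close; one closing branch shown above.

Yes, valid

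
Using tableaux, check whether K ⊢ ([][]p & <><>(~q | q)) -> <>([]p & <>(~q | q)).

Yes, valid

Tableau for the negation ~(([][]p & <><>(~q | q)) -> <>([]p & <>(~q | q))):
1. ~(([][]p & <><>(~q | q)) -> <>([]p & <>(~q | q))), w0
2. [][]p & <><>(~q | q), w0
3. ~<>([]p & <>(~q | q)), w0
4. [][]p, w0
5. <><>(~q | q), w0
6. <>(~q | q), w1
7. ~([]p & <>(~q | q)), w1
8. []p, w1
9. ~[]p, w1
10. ~q | q, w2
11. p, w2
12. q, w2
13. ~p, w3
14. p, w3
Accessibility: w0Rw1, w1Rw2, w1Rw3
Branch closes: p and ~p both at w3.
All branches of the negation close; one closing branch shown above.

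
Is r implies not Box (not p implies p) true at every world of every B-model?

Tableau for the negation not (r implies not Box (not p implies p)):
1. not (r implies not Box (not p implies p)), w0
2. r, w0   [neg-implies-rule on 1]
3. Box (not p implies p), w0   [neg-implies-rule on 1]
4. not p implies p, w0   [Box-rule on 3 via w0Rw0]
5. p, w0   [implies-rule on 4 (branches; this branch)]
Accessibility: w0Rw0
The negation has an open branch (countermodel exists).

Invalid (countermodel exists)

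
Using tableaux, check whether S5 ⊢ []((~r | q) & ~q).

Tableau for the negation ~[]((~r | q) & ~q):
1. ~[]((~r | q) & ~q), u
2. ~((~r | q) & ~q), v
3. q, v
Accessibility: uRu, uRv, vRu, vRv
The negation has an open branch (countermodel exists).

Invalid (countermodel exists)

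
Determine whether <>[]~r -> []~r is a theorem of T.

Tableau for the negation ~(<>[]~r -> []~r):
1. ~(<>[]~r -> []~r), 0
2. <>[]~r, 0
3. ~[]~r, 0
4. []~r, 1
5. ~r, 1
6. r, 2
Accessibility: 0R0, 0R1, 0R2, 1R1, 2R2
The negation has an open branch (countermodel exists).

Not valid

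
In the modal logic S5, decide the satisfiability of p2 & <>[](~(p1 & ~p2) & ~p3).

1. p2 & <>[](~(p1 & ~p2) & ~p3), u
2. p2, u
3. <>[](~(p1 & ~p2) & ~p3), u
4. [](~(p1 & ~p2) & ~p3), v
5. ~(p1 & ~p2) & ~p3, u
6. ~(p1 & ~p2), u
7. ~p3, u
8. ~(p1 & ~p2) & ~p3, v
9. ~(p1 & ~p2), v
10. ~p3, v
11. p2, v
Accessibility: uRu, uRv, vRu, vRv

Yes, satisfiable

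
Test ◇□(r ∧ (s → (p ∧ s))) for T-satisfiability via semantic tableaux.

Satisfiable

1. ◇□(r ∧ (s → (p ∧ s))), w0
2. □(r ∧ (s → (p ∧ s))), w1
3. r ∧ (s → (p ∧ s)), w1
4. r, w1
5. s → (p ∧ s), w1
6. p ∧ s, w1
7. p, w1
8. s, w1
Accessibility: w0Rw0, w0Rw1, w1Rw1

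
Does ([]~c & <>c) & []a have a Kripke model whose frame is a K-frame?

1. ([]~c & <>c) & []a, 0
2. []~c & <>c, 0
3. []a, 0
4. []~c, 0
5. <>c, 0
6. c, 1
7. a, 1
8. ~c, 1
Accessibility: 0R1
Branch closes: c and ~c both at 1.
Every branch closes; the branch above is one of them.

Unsatisfiable (every branch closes)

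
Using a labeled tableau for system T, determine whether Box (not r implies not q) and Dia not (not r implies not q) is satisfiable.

1. Box (not r implies not q) and Dia not (not r implies not q), u
2. Box (not r implies not q), u
3. Dia not (not r implies not q), u
4. not r implies not q, u
5. not q, u
6. not (not r implies not q), v
7. not r, v
8. q, v
9. not r implies not q, v
10. not q, v
Accessibility: uRu, uRv, vRv
Branch closes: q and not q both at v.
All branches of the tableau close; one closing branch shown above.

Unsatisfiable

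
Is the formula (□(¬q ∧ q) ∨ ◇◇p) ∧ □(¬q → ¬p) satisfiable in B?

1. (□(¬q ∧ q) ∨ ◇◇p) ∧ □(¬q → ¬p), w0
2. □(¬q ∧ q) ∨ ◇◇p, w0
3. □(¬q → ¬p), w0
4. ¬q → ¬p, w0
5. ◇◇p, w0
6. ¬p, w0
7. ◇p, w1
8. ¬q → ¬p, w1
9. ¬p, w1
10. p, w2
Accessibility: w0Rw0, w0Rw1, w1Rw0, w1Rw1, w1Rw2, w2Rw1, w2Rw2

Yes, satisfiable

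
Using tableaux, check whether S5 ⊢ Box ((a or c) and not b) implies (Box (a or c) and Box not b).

Tableau for the negation not (Box ((a or c) and not b) implies (Box (a or c) and Box not b)):
1. not (Box ((a or c) and not b) implies (Box (a or c) and Box not b)), 0
2. Box ((a or c) and not b), 0
3. not (Box (a or c) and Box not b), 0
4. (a or c) and not b, 0
5. a or c, 0
6. not b, 0
7. not Box (a or c), 0
8. c, 0
9. not (a or c), 1
10. not a, 1
11. not c, 1
12. (a or c) and not b, 1
13. a or c, 1
14. not b, 1
15. c, 1
Accessibility: 0R0, 0R1, 1R0, 1R1
Branch closes: c and not c both at 1.
Every branch of the negation's tableau closes; the branch above is one of them.

Yes, valid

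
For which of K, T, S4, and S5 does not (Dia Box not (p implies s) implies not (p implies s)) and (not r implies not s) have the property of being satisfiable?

K, T, S4

S4-tableau for the formula:
1. not (Dia Box not (p implies s) implies not (p implies s)) and (not r implies not s), u
2. not (Dia Box not (p implies s) implies not (p implies s)), u
3. not r implies not s, u
4. Dia Box not (p implies s), u
5. p implies s, u
6. not s, u
7. not p, u
8. Box not (p implies s), v
9. not (p implies s), v
10. p, v
11. not s, v
Accessibility: uRu, uRv, vRv
Complete open branch: satisfiable in S4, hence also in K, T (this S4-model is also a K-model and a T-model).
S5-tableau for the formula:
1. not (Dia Box not (p implies s) implies not (p implies s)) and (not r implies not s), u
2. not (Dia Box not (p implies s) implies not (p implies s)), u
3. not r implies not s, u
4. Dia Box not (p implies s), u
5. p implies s, u
6. not s, u
7. not p, u
8. Box not (p implies s), v
9. not (p implies s), u
10. p, u
Accessibility: uRu, uRv, vRu, vRv
Branch closes: p and not p both at u.
Every branch closes (one shown): unsatisfiable in S5.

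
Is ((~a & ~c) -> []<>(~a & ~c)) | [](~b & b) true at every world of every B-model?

Tableau for the negation ~(((~a & ~c) -> []<>(~a & ~c)) | [](~b & b)):
1. ~(((~a & ~c) -> []<>(~a & ~c)) | [](~b & b)), u
2. ~((~a & ~c) -> []<>(~a & ~c)), u   [~|-rule on 1]
3. ~[](~b & b), u   [~|-rule on 1]
4. ~a & ~c, u   [~->-rule on 2]
5. ~[]<>(~a & ~c), u   [~->-rule on 2]
6. ~a, u   [&-rule on 4]
7. ~c, u   [&-rule on 4]
8. ~(~b & b), v   [~[]-rule on 3: fresh world v, uRv]
9. ~b, v   [~&-rule on 8 (branches; this branch)]
10. ~<>(~a & ~c), w   [~[]-rule on 5: fresh world w, uRw]
11. ~(~a & ~c), u   [~<>-rule on 10 via wRu]
12. ~(~a & ~c), w   [~<>-rule on 10 via wRw]
13. c, u   [~&-rule on 11 (branches; this branch)]
Accessibility: uRu, uRv, uRw, vRu, vRv, wRu, wRw
Branch closes: c and ~c both at u.
Every branch of the negation's tableau closes; the branch above is one of them.

Valid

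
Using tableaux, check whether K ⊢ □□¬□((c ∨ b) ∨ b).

Tableau for the negation ¬□□¬□((c ∨ b) ∨ b):
1. ¬□□¬□((c ∨ b) ∨ b), 0
2. ¬□¬□((c ∨ b) ∨ b), 1
3. □((c ∨ b) ∨ b), 2
Accessibility: 0R1, 1R2
The negation has an open branch (countermodel exists).

Not valid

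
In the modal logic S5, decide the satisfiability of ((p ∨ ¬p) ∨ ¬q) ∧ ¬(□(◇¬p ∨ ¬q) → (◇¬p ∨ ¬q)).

1. ((p ∨ ¬p) ∨ ¬q) ∧ ¬(□(◇¬p ∨ ¬q) → (◇¬p ∨ ¬q)), 0
2. (p ∨ ¬p) ∨ ¬q, 0   [∧-rule on 1]
3. ¬(□(◇¬p ∨ ¬q) → (◇¬p ∨ ¬q)), 0   [∧-rule on 1]
4. □(◇¬p ∨ ¬q), 0   [¬→-rule on 3]
5. ¬(◇¬p ∨ ¬q), 0   [¬→-rule on 3]
6. ¬◇¬p, 0   [¬∨-rule on 5]
7. q, 0   [¬∨-rule on 5]
8. ◇¬p ∨ ¬q, 0   [□-rule on 4 via 0R0]
9. p, 0   [¬◇-rule on 6 via 0R0]
10. p ∨ ¬p, 0   [∨-rule on 2 (branches; this branch)]
11. ◇¬p, 0   [∨-rule on 8 (branches; this branch)]
12. ¬p, 1   [◇-rule on 11: fresh world 1, 0R1]
13. ◇¬p ∨ ¬q, 1   [□-rule on 4 via 0R1]
14. p, 1   [¬◇-rule on 6 via 0R1]
Accessibility: 0R0, 0R1, 1R0, 1R1
Branch closes: p and ¬p both at 1.
All branches of the tableau close; one closing branch shown above.

No, unsatisfiable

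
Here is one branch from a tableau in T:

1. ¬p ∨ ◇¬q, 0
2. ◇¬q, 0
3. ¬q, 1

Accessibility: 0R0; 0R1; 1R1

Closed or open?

No world carries both an atom and its negation.

No, open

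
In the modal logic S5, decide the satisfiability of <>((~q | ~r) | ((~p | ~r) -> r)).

Satisfiable (open branch found)

1. <>((~q | ~r) | ((~p | ~r) -> r)), 0
2. (~q | ~r) | ((~p | ~r) -> r), 1   [<>-rule on 1: fresh world 1, 0R1]
3. (~p | ~r) -> r, 1   [|-rule on 2 (branches; this branch)]
4. r, 1   [->-rule on 3 (branches; this branch)]
Accessibility: 0R0, 0R1, 1R0, 1R1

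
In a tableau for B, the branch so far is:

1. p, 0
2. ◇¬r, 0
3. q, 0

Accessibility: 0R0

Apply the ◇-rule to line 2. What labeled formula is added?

a fresh world 1 with 0R1, and ¬r at 1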